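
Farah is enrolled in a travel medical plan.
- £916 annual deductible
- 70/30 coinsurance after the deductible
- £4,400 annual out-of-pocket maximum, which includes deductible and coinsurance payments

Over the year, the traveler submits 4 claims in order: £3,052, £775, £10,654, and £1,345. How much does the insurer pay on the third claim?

£8,043.30

#1 (£3,052): £916 to deductible, leaving £2,136; coinsurance £2,136 × 30% = £640.80. Traveler pays £1,556.80; OOP now £1,556.80. Insurer: £3,052 − £1,556.80 = £1,495.20.
#2 (£775): deductible already satisfied, so traveler's share is 30% × £775 = £232.50. Traveler pays £232.50; OOP now £1,789.30. Plan pays £775 − £232.50 = £542.50.
#3 (£10,654): deductible already satisfied, so traveler's share is 30% × £10,654 = £3,196.20. OOP would hit £4,985.50 > £4,400, so the cap limits the traveler to £4,400 − £1,789.30 = £2,610.70. Insurer: £10,654 − £2,610.70 = £8,043.30.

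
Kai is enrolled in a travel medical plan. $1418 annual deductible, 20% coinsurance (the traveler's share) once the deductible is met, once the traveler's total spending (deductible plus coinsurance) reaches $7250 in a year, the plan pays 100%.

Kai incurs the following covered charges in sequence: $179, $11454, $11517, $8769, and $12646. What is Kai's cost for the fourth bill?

$1485.60

Bill 1, $179: fully absorbed by the deductible. Traveler owes $179 (running OOP $179).
Bill 2, $11454: $1239 to deductible, leaving $10215; 20% of $10215 = $2043. Traveler owes $3282 (running OOP $3461).
Bill 3, $11517: 20% coinsurance on $11517 = $2303.40. Traveler pays $2303.40; OOP now $5764.40.
Bill 4, $8769: deductible already satisfied, so traveler's share is 20% × $8769 = $1753.80. OOP would hit $7518.20 > $7250, so the cap limits the traveler to $7250 − $5764.40 = $1485.60.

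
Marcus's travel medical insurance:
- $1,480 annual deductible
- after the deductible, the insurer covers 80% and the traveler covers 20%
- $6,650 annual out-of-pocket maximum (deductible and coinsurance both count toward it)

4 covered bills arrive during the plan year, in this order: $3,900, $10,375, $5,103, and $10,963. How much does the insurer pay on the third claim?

$4,082.40

Claim 1 ($3,900): $1,480 to deductible, leaving $2,420; traveler's 20% is $484. Cost to traveler: $1,964. OOP to date $1,964. Plan pays $3,900 − $1,964 = $1,936.
Claim 2 ($10,375): 20% coinsurance on $10,375 = $2,075. Traveler owes $2,075 (running OOP $4,039). Insurer: $10,375 − $2,075 = $8,300.
Claim 3 ($5,103): deductible already satisfied, so traveler's share is 20% × $5,103 = $1,020.60. Traveler pays $1,020.60; OOP now $5,059.60. Plan pays $5,103 − $1,020.60 = $4,082.40.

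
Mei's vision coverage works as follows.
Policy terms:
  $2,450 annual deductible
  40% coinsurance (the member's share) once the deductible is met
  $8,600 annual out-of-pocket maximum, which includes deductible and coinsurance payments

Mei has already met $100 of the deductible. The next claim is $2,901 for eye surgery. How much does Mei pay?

$100 of the $2,450 deductible is already met, leaving $2,350.
The remaining $551 (= $2,901 − $2,350) moves to coinsurance.
Member's 40% share of $551 is $220.40.
So the member owes $2,350 + $220.40 = $2,570.40 before any cap.
Total out-of-pocket so far would be $100 + $2,570.40 = $2,670.40, below the $8,600 cap — no reduction.

$2,570.40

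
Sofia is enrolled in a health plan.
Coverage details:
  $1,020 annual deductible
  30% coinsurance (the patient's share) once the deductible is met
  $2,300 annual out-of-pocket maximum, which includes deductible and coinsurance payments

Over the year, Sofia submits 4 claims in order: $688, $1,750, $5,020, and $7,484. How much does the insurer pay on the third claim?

Claim 1 — $688: entire amount goes to the deductible. Cost to patient: $688. OOP to date $688. Insurer: $688 − $688 = $0.
Claim 2 — $1,750: $332 to deductible, leaving $1,418; coinsurance $1,418 × 30% = $425.40. Patient owes $757.40 (running OOP $1,445.40). Plan pays $1,750 − $757.40 = $992.60.
Claim 3 — $5,020: deductible met; 30% of $5,020 = $1,506. Adding that to $1,445.40 gives $2,951.40, past the $2,300 cap; patient pays only $2,300 − $1,445.40 = $854.60. Plan pays $5,020 − $854.60 = $4,165.40.

$4,165.40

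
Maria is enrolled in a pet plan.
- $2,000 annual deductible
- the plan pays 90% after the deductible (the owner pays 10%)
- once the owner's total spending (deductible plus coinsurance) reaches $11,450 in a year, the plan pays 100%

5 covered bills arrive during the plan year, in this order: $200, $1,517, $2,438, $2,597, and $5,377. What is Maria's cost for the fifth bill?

Claim 1 ($200): fully absorbed by the deductible. Cost to owner: $200. OOP to date $200.
Claim 2 ($1,517): fully absorbed by the deductible. Owner pays $1,517; OOP now $1,717.
Claim 3 ($2,438): $283 finishes the deductible; $2,155 goes to coinsurance; owner's 10% is $215.50. Owner pays $498.50; OOP now $2,215.50.
Claim 4 ($2,597): 10% coinsurance on $2,597 = $259.70. Cost to owner: $259.70. OOP to date $2,475.20.
Claim 5 ($5,377): deductible met; 10% of $5,377 = $537.70. Cost to owner: $537.70. OOP to date $3,012.90.

$537.70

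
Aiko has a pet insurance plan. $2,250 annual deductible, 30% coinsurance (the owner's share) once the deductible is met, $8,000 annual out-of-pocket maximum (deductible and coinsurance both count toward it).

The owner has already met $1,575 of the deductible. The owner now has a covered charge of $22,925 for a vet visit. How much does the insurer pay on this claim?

Deductible still to meet: $2,250 − $1,575 = $675.
That leaves $22,925 − $675 = $22,250 for coinsurance.
Coinsurance: $22,250 × 30% = $6,675.
That puts the owner's cost at $675 + $6,675 = $7,350 before any cap.
That would bring total out-of-pocket to $8,925, past the $8,000 cap. The owner is capped at $8,000 − $1,575 = $6,425 on this claim.
The plan picks up $22,925 − $6,425 = $16,500.

$16,500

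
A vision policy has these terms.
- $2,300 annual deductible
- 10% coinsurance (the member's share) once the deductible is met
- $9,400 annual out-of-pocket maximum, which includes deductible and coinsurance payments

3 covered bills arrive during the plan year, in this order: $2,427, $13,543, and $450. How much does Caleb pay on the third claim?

Claim 1 ($2,427): $2,300 finishes the deductible; $127 goes to coinsurance; member's 10% is $12.70. Cost to member: $2,312.70. OOP to date $2,312.70.
Claim 2 ($13,543): 10% coinsurance on $13,543 = $1,354.30. Member pays $1,354.30; OOP now $3,667.
Claim 3 ($450): deductible already satisfied, so member's share is 10% × $450 = $45. Cost to member: $45. OOP to date $3,712.

$45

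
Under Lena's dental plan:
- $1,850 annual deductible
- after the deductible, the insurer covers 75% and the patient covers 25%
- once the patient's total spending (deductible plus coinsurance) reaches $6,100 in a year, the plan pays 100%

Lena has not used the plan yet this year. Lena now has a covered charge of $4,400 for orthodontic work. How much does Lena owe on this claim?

Nothing has been paid toward the $1,850 deductible, so the first $1,850 of this charge is applied there.
That leaves $4,400 − $1,850 = $2,550 for coinsurance.
Coinsurance: $2,550 × 25% = $637.50.
That puts the patient's cost at $1,850 + $637.50 = $2,487.50 before any cap.
Year-to-date out-of-pocket becomes $0 + $2,487.50 = $2,487.50, still under the $6,100 maximum, so no cap applies.

$2,487.50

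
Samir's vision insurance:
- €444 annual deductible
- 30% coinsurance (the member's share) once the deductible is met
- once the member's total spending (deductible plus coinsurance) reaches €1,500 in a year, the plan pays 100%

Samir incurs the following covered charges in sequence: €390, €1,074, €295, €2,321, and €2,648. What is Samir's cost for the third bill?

#1 (€390): fully absorbed by the deductible. Cost to member: €390. OOP to date €390.
#2 (€1,074): €54 to deductible, leaving €1,020; 30% of €1,020 = €306. Cost to member: €360. OOP to date €750.
#3 (€295): deductible met; 30% of €295 = €88.50. Member pays €88.50; OOP now €838.50.

€88.50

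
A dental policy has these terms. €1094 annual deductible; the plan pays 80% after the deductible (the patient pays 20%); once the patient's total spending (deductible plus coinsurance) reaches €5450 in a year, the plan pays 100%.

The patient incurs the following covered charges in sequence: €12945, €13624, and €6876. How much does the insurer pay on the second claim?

€11638.20

Bill 1, €12945: deductible takes €1094, €11851 remains; 20% of €11851 = €2370.20. Patient pays €3464.20; OOP now €3464.20. Plan pays €12945 − €3464.20 = €9480.80.
Bill 2, €13624: 20% coinsurance on €13624 = €2724.80. Adding that to €3464.20 gives €6189, past the €5450 cap; patient pays only €5450 − €3464.20 = €1985.80. Insurer: €13624 − €1985.80 = €11638.20.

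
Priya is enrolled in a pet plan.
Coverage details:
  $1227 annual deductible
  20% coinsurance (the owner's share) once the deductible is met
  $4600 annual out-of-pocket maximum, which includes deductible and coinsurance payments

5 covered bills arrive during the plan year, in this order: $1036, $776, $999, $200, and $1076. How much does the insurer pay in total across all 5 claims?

Claim 1 — $1036: all of it applies to the deductible. Owner owes $1036 (running OOP $1036). Plan pays $1036 − $1036 = $0.
Claim 2 — $776: deductible takes $191, $585 remains; 20% of $585 = $117. Cost to owner: $308. OOP to date $1344. Plan pays $776 − $308 = $468.
Claim 3 — $999: deductible already satisfied, so owner's share is 20% × $999 = $199.80. Owner owes $199.80 (running OOP $1543.80). Insurer: $999 − $199.80 = $799.20.
Claim 4 — $200: deductible met; 20% of $200 = $40. Owner owes $40 (running OOP $1583.80). Insurer: $200 − $40 = $160.
Claim 5 — $1076: 20% coinsurance on $1076 = $215.20. Owner owes $215.20 (running OOP $1799). Insurer: $1076 − $215.20 = $860.80.
Insurer total: $0 + $468 + $799.20 + $160 + $860.80 = $2288.

$2288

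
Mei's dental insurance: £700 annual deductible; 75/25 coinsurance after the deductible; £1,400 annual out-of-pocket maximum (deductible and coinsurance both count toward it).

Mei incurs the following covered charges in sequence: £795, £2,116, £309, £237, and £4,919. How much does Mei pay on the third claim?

£77.25

Claim 1 (£795): £700 finishes the deductible; £95 goes to coinsurance; patient's 25% is £23.75. Patient pays £723.75; OOP now £723.75.
Claim 2 (£2,116): 25% coinsurance on £2,116 = £529. Patient pays £529; OOP now £1,252.75.
Claim 3 (£309): 25% coinsurance on £309 = £77.25. Patient owes £77.25 (running OOP £1,330).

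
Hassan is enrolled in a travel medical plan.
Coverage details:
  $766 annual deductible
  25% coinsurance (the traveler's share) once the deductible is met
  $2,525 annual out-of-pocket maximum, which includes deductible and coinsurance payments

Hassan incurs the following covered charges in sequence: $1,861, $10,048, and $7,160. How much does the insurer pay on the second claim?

$8,562.75

Claim 1 ($1,861): $766 to deductible, leaving $1,095; coinsurance $1,095 × 25% = $273.75. Cost to traveler: $1,039.75. OOP to date $1,039.75. Plan pays $1,861 − $1,039.75 = $821.25.
Claim 2 ($10,048): 25% coinsurance on $10,048 = $2,512. Adding that to $1,039.75 gives $3,551.75, past the $2,525 cap; traveler pays only $2,525 − $1,039.75 = $1,485.25. Insurer: $10,048 − $1,485.25 = $8,562.75.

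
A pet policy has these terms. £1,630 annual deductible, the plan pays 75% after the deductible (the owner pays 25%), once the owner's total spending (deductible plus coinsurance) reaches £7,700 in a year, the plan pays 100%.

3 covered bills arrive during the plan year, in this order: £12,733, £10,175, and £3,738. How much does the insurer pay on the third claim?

£2,987.50

Bill 1, £12,733: deductible takes £1,630, £11,103 remains; 25% of £11,103 = £2,775.75. Owner owes £4,405.75 (running OOP £4,405.75). Insurer: £12,733 − £4,405.75 = £8,327.25.
Bill 2, £10,175: deductible met; 25% of £10,175 = £2,543.75. Owner owes £2,543.75 (running OOP £6,949.50). Plan pays £10,175 − £2,543.75 = £7,631.25.
Bill 3, £3,738: 25% coinsurance on £3,738 = £934.50. Adding that to £6,949.50 gives £7,884, past the £7,700 cap; owner pays only £7,700 − £6,949.50 = £750.50. Insurer: £3,738 − £750.50 = £2,987.50.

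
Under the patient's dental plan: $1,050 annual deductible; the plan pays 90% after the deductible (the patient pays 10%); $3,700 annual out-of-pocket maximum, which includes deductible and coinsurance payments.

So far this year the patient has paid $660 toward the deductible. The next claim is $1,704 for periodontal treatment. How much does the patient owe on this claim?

$521.40

Remaining deductible: $1,050 − $660 = $390.
After the $390 deductible portion, $1,704 − $390 = $1,314 is subject to coinsurance.
10% of $1,314 = $131.40 falls to the patient.
Patient responsibility before any cap: $390 + $131.40 = $521.40.
Year-to-date out-of-pocket becomes $660 + $521.40 = $1,181.40, still under the $3,700 maximum, so no cap applies.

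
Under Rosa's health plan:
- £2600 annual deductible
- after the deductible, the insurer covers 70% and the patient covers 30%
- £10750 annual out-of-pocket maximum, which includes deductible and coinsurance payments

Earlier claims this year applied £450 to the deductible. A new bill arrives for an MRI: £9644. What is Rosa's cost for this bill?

Remaining deductible: £2600 − £450 = £2150.
After the £2150 deductible portion, £9644 − £2150 = £7494 is subject to coinsurance.
Patient's 30% share of £7494 is £2248.20.
That puts the patient's cost at £2150 + £2248.20 = £4398.20 before any cap.
Cumulative spending £450 + £4398.20 = £4848.20 stays under the £10750 maximum.

£4398.20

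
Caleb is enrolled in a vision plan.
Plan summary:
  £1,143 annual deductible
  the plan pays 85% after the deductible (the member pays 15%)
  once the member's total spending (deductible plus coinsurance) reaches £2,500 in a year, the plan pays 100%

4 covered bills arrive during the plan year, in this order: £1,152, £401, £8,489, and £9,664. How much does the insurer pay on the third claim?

£7,215.65

Bill 1, £1,152: £1,143 finishes the deductible; £9 goes to coinsurance; member's 15% is £1.35. Cost to member: £1,144.35. OOP to date £1,144.35. Insurer: £1,152 − £1,144.35 = £7.65.
Bill 2, £401: deductible met; 15% of £401 = £60.15. Member owes £60.15 (running OOP £1,204.50). Plan pays £401 − £60.15 = £340.85.
Bill 3, £8,489: deductible already satisfied, so member's share is 15% × £8,489 = £1,273.35. Member owes £1,273.35 (running OOP £2,477.85). Plan pays £8,489 − £1,273.35 = £7,215.65.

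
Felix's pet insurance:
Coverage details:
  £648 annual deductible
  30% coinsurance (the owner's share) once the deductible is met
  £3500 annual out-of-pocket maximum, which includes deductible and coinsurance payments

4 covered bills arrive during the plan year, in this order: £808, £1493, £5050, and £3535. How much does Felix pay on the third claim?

#1 (£808): £648 to deductible, leaving £160; coinsurance £160 × 30% = £48. Cost to owner: £696. OOP to date £696.
#2 (£1493): 30% coinsurance on £1493 = £447.90. Cost to owner: £447.90. OOP to date £1143.90.
#3 (£5050): deductible met; 30% of £5050 = £1515. Cost to owner: £1515. OOP to date £2658.90.

£1515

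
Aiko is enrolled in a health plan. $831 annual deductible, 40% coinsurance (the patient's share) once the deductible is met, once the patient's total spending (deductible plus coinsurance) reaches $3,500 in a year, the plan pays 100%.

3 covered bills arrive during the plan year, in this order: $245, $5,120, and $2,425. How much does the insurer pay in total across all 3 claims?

Bill 1, $245: entire amount goes to the deductible. Patient pays $245; OOP now $245. Insurer: $245 − $245 = $0.
Bill 2, $5,120: deductible takes $586, $4,534 remains; patient's 40% is $1,813.60. Cost to patient: $2,399.60. OOP to date $2,644.60. Insurer: $5,120 − $2,399.60 = $2,720.40.
Bill 3, $2,425: 40% coinsurance on $2,425 = $970. Adding that to $2,644.60 gives $3,614.60, past the $3,500 cap; patient pays only $3,500 − $2,644.60 = $855.40. Plan pays $2,425 − $855.40 = $1,569.60.
Insurer total = bills − patient's total = $7,790 − $3,500 = $4,290.

$4,290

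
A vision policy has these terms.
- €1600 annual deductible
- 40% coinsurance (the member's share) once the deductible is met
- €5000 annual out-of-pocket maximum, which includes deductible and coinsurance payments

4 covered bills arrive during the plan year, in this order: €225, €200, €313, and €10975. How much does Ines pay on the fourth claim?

Claim 1 — €225: all of it applies to the deductible. Member pays €225; OOP now €225.
Claim 2 — €200: fully absorbed by the deductible. Cost to member: €200. OOP to date €425.
Claim 3 — €313: all of it applies to the deductible. Member owes €313 (running OOP €738).
Claim 4 — €10975: deductible takes €862, €10113 remains; coinsurance €10113 × 40% = €4045.20. Deductible plus coinsurance: €862 + €4045.20 = €4907.20. That would push OOP to €5645.20, over the €5000 cap, so member pays €5000 − €738 = €4262.

€4262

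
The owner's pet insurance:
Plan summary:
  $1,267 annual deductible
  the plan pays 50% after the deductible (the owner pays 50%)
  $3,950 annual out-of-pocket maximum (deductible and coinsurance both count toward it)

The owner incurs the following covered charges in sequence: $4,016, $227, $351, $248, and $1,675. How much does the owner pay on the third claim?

$175.50

Bill 1, $4,016: $1,267 finishes the deductible; $2,749 goes to coinsurance; coinsurance $2,749 × 50% = $1,374.50. Cost to owner: $2,641.50. OOP to date $2,641.50.
Bill 2, $227: deductible already satisfied, so owner's share is 50% × $227 = $113.50. Owner owes $113.50 (running OOP $2,755).
Bill 3, $351: deductible already satisfied, so owner's share is 50% × $351 = $175.50. Owner pays $175.50; OOP now $2,930.50.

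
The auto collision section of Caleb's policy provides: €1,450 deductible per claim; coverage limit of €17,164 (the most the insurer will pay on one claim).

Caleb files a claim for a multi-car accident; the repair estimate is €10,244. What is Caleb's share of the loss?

Less the €1,450 deductible: €10,244 − €1,450 = €8,794.
That's under the €17,164 cap, so the insurer reimburses the full €8,794.
Driver's share is the uncovered remainder: €10,244 − €8,794 = €1,450.

€1,450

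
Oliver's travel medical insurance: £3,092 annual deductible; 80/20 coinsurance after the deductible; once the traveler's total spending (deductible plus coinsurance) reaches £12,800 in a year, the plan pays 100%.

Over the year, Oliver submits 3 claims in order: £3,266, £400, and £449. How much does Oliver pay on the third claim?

Bill 1, £3,266: £3,092 to deductible, leaving £174; traveler's 20% is £34.80. Traveler owes £3,126.80 (running OOP £3,126.80).
Bill 2, £400: deductible already satisfied, so traveler's share is 20% × £400 = £80. Traveler pays £80; OOP now £3,206.80.
Bill 3, £449: 20% coinsurance on £449 = £89.80. Traveler pays £89.80; OOP now £3,296.60.

£89.80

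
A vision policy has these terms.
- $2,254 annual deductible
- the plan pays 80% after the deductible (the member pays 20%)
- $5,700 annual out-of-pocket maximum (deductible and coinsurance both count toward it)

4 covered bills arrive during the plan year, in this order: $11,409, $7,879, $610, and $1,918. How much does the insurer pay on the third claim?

$570.80

Bill 1, $11,409: $2,254 to deductible, leaving $9,155; 20% of $9,155 = $1,831. Cost to member: $4,085. OOP to date $4,085. Plan pays $11,409 − $4,085 = $7,324.
Bill 2, $7,879: deductible met; 20% of $7,879 = $1,575.80. Member pays $1,575.80; OOP now $5,660.80. Insurer: $7,879 − $1,575.80 = $6,303.20.
Bill 3, $610: deductible already satisfied, so member's share is 20% × $610 = $122. OOP would hit $5,782.80 > $5,700, so the cap limits the member to $5,700 − $5,660.80 = $39.20. Insurer: $610 − $39.20 = $570.80.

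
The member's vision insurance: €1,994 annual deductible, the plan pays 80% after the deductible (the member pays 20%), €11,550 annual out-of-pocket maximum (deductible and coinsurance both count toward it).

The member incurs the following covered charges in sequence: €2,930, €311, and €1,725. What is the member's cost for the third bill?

€345

Bill 1, €2,930: €1,994 finishes the deductible; €936 goes to coinsurance; member's 20% is €187.20. Cost to member: €2,181.20. OOP to date €2,181.20.
Bill 2, €311: deductible already satisfied, so member's share is 20% × €311 = €62.20. Member owes €62.20 (running OOP €2,243.40).
Bill 3, €1,725: deductible already satisfied, so member's share is 20% × €1,725 = €345. Member pays €345; OOP now €2,588.40.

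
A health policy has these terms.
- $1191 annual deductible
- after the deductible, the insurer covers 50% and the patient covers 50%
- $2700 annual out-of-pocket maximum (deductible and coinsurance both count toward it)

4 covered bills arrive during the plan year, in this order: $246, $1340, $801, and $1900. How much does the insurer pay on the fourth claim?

$989

#1 ($246): entire amount goes to the deductible. Patient owes $246 (running OOP $246). Plan pays $246 − $246 = $0.
#2 ($1340): $945 to deductible, leaving $395; coinsurance $395 × 50% = $197.50. Patient pays $1142.50; OOP now $1388.50. Insurer: $1340 − $1142.50 = $197.50.
#3 ($801): 50% coinsurance on $801 = $400.50. Patient pays $400.50; OOP now $1789. Plan pays $801 − $400.50 = $400.50.
#4 ($1900): deductible already satisfied, so patient's share is 50% × $1900 = $950. Adding that to $1789 gives $2739, past the $2700 cap; patient pays only $2700 − $1789 = $911. Plan pays $1900 − $911 = $989.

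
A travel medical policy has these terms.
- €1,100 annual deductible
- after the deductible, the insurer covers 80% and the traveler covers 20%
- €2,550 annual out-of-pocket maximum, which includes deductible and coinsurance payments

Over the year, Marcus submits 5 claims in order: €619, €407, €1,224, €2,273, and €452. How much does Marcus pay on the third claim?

#1 (€619): entire amount goes to the deductible. Cost to traveler: €619. OOP to date €619.
#2 (€407): all of it applies to the deductible. Traveler owes €407 (running OOP €1,026).
#3 (€1,224): deductible takes €74, €1,150 remains; coinsurance €1,150 × 20% = €230. Cost to traveler: €304. OOP to date €1,330.

€304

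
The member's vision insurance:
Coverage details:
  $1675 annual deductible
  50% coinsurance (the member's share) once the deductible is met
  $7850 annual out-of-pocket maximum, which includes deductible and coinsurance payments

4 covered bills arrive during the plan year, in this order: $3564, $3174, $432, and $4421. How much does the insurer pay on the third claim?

Claim 1 ($3564): deductible takes $1675, $1889 remains; coinsurance $1889 × 50% = $944.50. Member owes $2619.50 (running OOP $2619.50). Plan pays $3564 − $2619.50 = $944.50.
Claim 2 ($3174): 50% coinsurance on $3174 = $1587. Member pays $1587; OOP now $4206.50. Plan pays $3174 − $1587 = $1587.
Claim 3 ($432): deductible already satisfied, so member's share is 50% × $432 = $216. Member pays $216; OOP now $4422.50. Plan pays $432 − $216 = $216.

$216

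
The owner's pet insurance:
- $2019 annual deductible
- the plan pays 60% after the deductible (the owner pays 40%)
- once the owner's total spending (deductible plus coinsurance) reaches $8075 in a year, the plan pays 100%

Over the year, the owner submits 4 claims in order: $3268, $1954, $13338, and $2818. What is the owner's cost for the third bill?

$4774.80

#1 ($3268): $2019 to deductible, leaving $1249; coinsurance $1249 × 40% = $499.60. Owner owes $2518.60 (running OOP $2518.60).
#2 ($1954): deductible already satisfied, so owner's share is 40% × $1954 = $781.60. Cost to owner: $781.60. OOP to date $3300.20.
#3 ($13338): 40% coinsurance on $13338 = $5335.20. That would push OOP to $8635.40, over the $8075 cap, so owner pays $8075 − $3300.20 = $4774.80.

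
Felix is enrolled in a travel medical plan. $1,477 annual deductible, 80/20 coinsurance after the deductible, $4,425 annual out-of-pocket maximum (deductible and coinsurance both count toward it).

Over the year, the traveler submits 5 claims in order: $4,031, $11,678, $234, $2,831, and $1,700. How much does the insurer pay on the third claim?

Bill 1, $4,031: $1,477 to deductible, leaving $2,554; traveler's 20% is $510.80. Traveler owes $1,987.80 (running OOP $1,987.80). Plan pays $4,031 − $1,987.80 = $2,043.20.
Bill 2, $11,678: 20% coinsurance on $11,678 = $2,335.60. Traveler pays $2,335.60; OOP now $4,323.40. Plan pays $11,678 − $2,335.60 = $9,342.40.
Bill 3, $234: deductible met; 20% of $234 = $46.80. Traveler owes $46.80 (running OOP $4,370.20). Plan pays $234 − $46.80 = $187.20.

$187.20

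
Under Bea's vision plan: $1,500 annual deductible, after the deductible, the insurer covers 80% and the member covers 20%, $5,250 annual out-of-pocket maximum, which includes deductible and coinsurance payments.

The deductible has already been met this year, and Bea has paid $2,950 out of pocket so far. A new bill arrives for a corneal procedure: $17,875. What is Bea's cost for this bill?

The deductible is already satisfied, so the full bill goes to coinsurance.
Coinsurance: $17,875 × 20% = $3,575.
That would bring total out-of-pocket to $6,525, past the $5,250 cap. The member is capped at $5,250 − $2,950 = $2,300 on this claim.

$2,300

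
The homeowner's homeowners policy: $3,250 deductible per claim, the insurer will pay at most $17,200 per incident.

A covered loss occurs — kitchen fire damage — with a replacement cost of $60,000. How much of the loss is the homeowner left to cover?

Less the $3,250 deductible: $60,000 − $3,250 = $56,750.
The $17,200 per-incident cap binds; insurer pays $17,200.
The homeowner bears the rest of the original loss: $60,000 − $17,200 = $42,800.

$42,800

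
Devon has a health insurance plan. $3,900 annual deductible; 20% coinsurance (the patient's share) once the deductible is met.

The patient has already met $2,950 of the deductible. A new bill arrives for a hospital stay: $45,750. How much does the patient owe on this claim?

$9,910

Deductible still to meet: $3,900 − $2,950 = $950.
The remaining $44,800 (= $45,750 − $950) moves to coinsurance.
Patient's 20% share of $44,800 is $8,960.
Patient responsibility: $950 + $8,960 = $9,910.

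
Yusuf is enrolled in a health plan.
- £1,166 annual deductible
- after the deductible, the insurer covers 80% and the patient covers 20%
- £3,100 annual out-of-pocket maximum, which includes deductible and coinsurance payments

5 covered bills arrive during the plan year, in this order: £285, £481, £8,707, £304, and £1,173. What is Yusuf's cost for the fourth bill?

£60.80

#1 (£285): fully absorbed by the deductible. Cost to patient: £285. OOP to date £285.
#2 (£481): fully absorbed by the deductible. Cost to patient: £481. OOP to date £766.
#3 (£8,707): £400 to deductible, leaving £8,307; coinsurance £8,307 × 20% = £1,661.40. Patient pays £2,061.40; OOP now £2,827.40.
#4 (£304): 20% coinsurance on £304 = £60.80. Patient owes £60.80 (running OOP £2,888.20).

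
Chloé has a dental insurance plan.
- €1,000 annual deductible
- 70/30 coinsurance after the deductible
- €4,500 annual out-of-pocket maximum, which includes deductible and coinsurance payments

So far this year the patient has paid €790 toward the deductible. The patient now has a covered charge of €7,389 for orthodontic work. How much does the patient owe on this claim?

Remaining deductible: €1,000 − €790 = €210.
The remaining €7,179 (= €7,389 − €210) moves to coinsurance.
30% of €7,179 = €2,153.70 falls to the patient.
That puts the patient's cost at €210 + €2,153.70 = €2,363.70 before any cap.
Cumulative spending €790 + €2,363.70 = €3,153.70 stays under the €4,500 maximum.

€2,363.70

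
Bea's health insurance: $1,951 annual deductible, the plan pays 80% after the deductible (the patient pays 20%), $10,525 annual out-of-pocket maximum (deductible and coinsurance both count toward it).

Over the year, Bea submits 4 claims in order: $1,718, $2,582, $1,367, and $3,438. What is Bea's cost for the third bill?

$273.40

Claim 1 ($1,718): fully absorbed by the deductible. Patient pays $1,718; OOP now $1,718.
Claim 2 ($2,582): deductible takes $233, $2,349 remains; coinsurance $2,349 × 20% = $469.80. Cost to patient: $702.80. OOP to date $2,420.80.
Claim 3 ($1,367): deductible already satisfied, so patient's share is 20% × $1,367 = $273.40. Cost to patient: $273.40. OOP to date $2,694.20.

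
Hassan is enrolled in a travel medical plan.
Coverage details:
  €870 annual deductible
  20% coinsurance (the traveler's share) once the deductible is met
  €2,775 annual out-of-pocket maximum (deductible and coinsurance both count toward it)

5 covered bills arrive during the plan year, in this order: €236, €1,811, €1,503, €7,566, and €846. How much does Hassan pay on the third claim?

€300.60

Claim 1 (€236): entire amount goes to the deductible. Traveler pays €236; OOP now €236.
Claim 2 (€1,811): €634 to deductible, leaving €1,177; coinsurance €1,177 × 20% = €235.40. Traveler owes €869.40 (running OOP €1,105.40).
Claim 3 (€1,503): deductible already satisfied, so traveler's share is 20% × €1,503 = €300.60. Traveler owes €300.60 (running OOP €1,406).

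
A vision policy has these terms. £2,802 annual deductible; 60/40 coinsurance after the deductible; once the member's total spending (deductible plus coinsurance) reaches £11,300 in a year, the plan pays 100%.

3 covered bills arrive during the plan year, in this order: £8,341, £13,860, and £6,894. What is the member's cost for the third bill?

Claim 1 (£8,341): £2,802 to deductible, leaving £5,539; member's 40% is £2,215.60. Member owes £5,017.60 (running OOP £5,017.60).
Claim 2 (£13,860): deductible met; 40% of £13,860 = £5,544. Member pays £5,544; OOP now £10,561.60.
Claim 3 (£6,894): 40% coinsurance on £6,894 = £2,757.60. OOP would hit £13,319.20 > £11,300, so the cap limits the member to £11,300 − £10,561.60 = £738.40.

£738.40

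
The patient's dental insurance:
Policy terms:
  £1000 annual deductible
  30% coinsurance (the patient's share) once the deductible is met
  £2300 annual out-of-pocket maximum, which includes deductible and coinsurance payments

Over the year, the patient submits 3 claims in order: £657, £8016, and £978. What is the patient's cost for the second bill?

Claim 1 (£657): entire amount goes to the deductible. Patient owes £657 (running OOP £657).
Claim 2 (£8016): deductible takes £343, £7673 remains; coinsurance £7673 × 30% = £2301.90. Claim cost before the cap: £343 + £2301.90 = £2644.90. That would push OOP to £3301.90, over the £2300 cap, so patient pays £2300 − £657 = £1643.

£1643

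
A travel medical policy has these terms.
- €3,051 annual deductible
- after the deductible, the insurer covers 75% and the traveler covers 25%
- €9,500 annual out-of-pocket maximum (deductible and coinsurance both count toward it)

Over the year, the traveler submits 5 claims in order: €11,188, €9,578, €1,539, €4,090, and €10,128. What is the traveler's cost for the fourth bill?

€1,022.50

Bill 1, €11,188: deductible takes €3,051, €8,137 remains; coinsurance €8,137 × 25% = €2,034.25. Traveler pays €5,085.25; OOP now €5,085.25.
Bill 2, €9,578: deductible met; 25% of €9,578 = €2,394.50. Cost to traveler: €2,394.50. OOP to date €7,479.75.
Bill 3, €1,539: deductible already satisfied, so traveler's share is 25% × €1,539 = €384.75. Traveler owes €384.75 (running OOP €7,864.50).
Bill 4, €4,090: 25% coinsurance on €4,090 = €1,022.50. Traveler owes €1,022.50 (running OOP €8,887).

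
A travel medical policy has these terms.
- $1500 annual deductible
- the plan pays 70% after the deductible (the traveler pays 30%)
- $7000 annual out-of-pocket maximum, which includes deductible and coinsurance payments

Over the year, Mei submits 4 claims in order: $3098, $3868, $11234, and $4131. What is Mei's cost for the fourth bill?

Claim 1 ($3098): deductible takes $1500, $1598 remains; 30% of $1598 = $479.40. Traveler owes $1979.40 (running OOP $1979.40).
Claim 2 ($3868): deductible met; 30% of $3868 = $1160.40. Traveler pays $1160.40; OOP now $3139.80.
Claim 3 ($11234): deductible met; 30% of $11234 = $3370.20. Cost to traveler: $3370.20. OOP to date $6510.
Claim 4 ($4131): deductible already satisfied, so traveler's share is 30% × $4131 = $1239.30. That would push OOP to $7749.30, over the $7000 cap, so traveler pays $7000 − $6510 = $490.

$490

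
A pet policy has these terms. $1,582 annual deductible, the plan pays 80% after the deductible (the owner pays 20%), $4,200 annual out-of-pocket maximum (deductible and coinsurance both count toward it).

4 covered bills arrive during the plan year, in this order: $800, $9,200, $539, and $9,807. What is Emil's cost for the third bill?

Claim 1 — $800: entire amount goes to the deductible. Owner owes $800 (running OOP $800).
Claim 2 — $9,200: deductible takes $782, $8,418 remains; 20% of $8,418 = $1,683.60. Cost to owner: $2,465.60. OOP to date $3,265.60.
Claim 3 — $539: 20% coinsurance on $539 = $107.80. Owner pays $107.80; OOP now $3,373.40.

$107.80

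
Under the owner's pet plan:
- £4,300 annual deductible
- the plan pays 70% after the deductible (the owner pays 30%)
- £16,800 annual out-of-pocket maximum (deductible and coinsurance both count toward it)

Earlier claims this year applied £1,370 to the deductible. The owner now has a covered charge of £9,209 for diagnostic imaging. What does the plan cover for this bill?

Remaining deductible: £4,300 − £1,370 = £2,930.
That leaves £9,209 − £2,930 = £6,279 for coinsurance.
Owner's 30% share of £6,279 is £1,883.70.
So the owner owes £2,930 + £1,883.70 = £4,813.70 before any cap.
Cumulative spending £1,370 + £4,813.70 = £6,183.70 stays under the £16,800 maximum.
Insurer pays the balance: £9,209 − £4,813.70 = £4,395.30.

£4,395.30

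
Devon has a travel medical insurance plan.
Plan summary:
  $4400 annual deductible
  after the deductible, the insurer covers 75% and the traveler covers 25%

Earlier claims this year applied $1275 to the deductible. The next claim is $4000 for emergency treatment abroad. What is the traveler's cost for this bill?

$3343.75

$1275 of the $4400 deductible is already met, leaving $3125.
After the $3125 deductible portion, $4000 − $3125 = $875 is subject to coinsurance.
25% of $875 = $218.75 falls to the traveler.
That puts the traveler's cost at $3125 + $218.75 = $3343.75.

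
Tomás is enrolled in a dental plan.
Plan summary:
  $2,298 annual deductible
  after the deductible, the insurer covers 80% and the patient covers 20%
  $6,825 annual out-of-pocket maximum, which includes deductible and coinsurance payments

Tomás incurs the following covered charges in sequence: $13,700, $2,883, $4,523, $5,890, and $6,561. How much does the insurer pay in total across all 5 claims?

#1 ($13,700): deductible takes $2,298, $11,402 remains; patient's 20% is $2,280.40. Cost to patient: $4,578.40. OOP to date $4,578.40. Insurer: $13,700 − $4,578.40 = $9,121.60.
#2 ($2,883): 20% coinsurance on $2,883 = $576.60. Patient owes $576.60 (running OOP $5,155). Insurer: $2,883 − $576.60 = $2,306.40.
#3 ($4,523): deductible already satisfied, so patient's share is 20% × $4,523 = $904.60. Patient pays $904.60; OOP now $6,059.60. Insurer: $4,523 − $904.60 = $3,618.40.
#4 ($5,890): 20% coinsurance on $5,890 = $1,178. OOP would hit $7,237.60 > $6,825, so the cap limits the patient to $6,825 − $6,059.60 = $765.40. Insurer: $5,890 − $765.40 = $5,124.60.
#5 ($6,561): 20% coinsurance on $6,561 = $1,312.20. Adding that to $6,825 gives $8,137.20, past the $6,825 cap; patient pays only $6,825 − $6,825 = $0. Plan pays $6,561 − $0 = $6,561.
Insurer total = bills − patient's total = $33,557 − $6,825 = $26,732.

$26,732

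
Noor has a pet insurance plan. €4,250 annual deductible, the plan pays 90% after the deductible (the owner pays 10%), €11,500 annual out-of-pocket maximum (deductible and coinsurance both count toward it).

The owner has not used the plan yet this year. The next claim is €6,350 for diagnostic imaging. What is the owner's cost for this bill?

€4,460

Nothing has been paid toward the €4,250 deductible, so the first €4,250 of this charge is applied there.
The remaining €2,100 (= €6,350 − €4,250) moves to coinsurance.
Owner's 10% share of €2,100 is €210.
Owner responsibility before any cap: €4,250 + €210 = €4,460.
Total out-of-pocket so far would be €0 + €4,460 = €4,460, below the €11,500 cap — no reduction.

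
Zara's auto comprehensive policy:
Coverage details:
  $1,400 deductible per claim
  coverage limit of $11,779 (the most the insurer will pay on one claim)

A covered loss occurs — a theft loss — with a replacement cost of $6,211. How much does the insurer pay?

Less the $1,400 deductible: $6,211 − $1,400 = $4,811.
$4,811 ≤ $11,779, so the limit doesn't bind; insurer pays $4,811.

$4,811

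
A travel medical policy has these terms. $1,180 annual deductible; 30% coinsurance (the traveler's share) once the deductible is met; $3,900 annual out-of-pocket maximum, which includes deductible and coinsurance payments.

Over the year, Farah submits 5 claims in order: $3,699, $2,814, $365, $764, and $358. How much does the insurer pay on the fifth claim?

Claim 1 — $3,699: deductible takes $1,180, $2,519 remains; traveler's 30% is $755.70. Cost to traveler: $1,935.70. OOP to date $1,935.70. Plan pays $3,699 − $1,935.70 = $1,763.30.
Claim 2 — $2,814: deductible already satisfied, so traveler's share is 30% × $2,814 = $844.20. Traveler owes $844.20 (running OOP $2,779.90). Insurer: $2,814 − $844.20 = $1,969.80.
Claim 3 — $365: deductible already satisfied, so traveler's share is 30% × $365 = $109.50. Cost to traveler: $109.50. OOP to date $2,889.40. Plan pays $365 − $109.50 = $255.50.
Claim 4 — $764: deductible met; 30% of $764 = $229.20. Traveler owes $229.20 (running OOP $3,118.60). Plan pays $764 − $229.20 = $534.80.
Claim 5 — $358: deductible met; 30% of $358 = $107.40. Cost to traveler: $107.40. OOP to date $3,226. Plan pays $358 − $107.40 = $250.60.

$250.60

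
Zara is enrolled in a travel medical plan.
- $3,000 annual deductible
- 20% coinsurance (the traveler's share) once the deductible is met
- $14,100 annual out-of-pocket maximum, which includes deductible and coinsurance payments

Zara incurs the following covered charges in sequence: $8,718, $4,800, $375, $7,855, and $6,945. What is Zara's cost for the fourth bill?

$1,571

#1 ($8,718): $3,000 to deductible, leaving $5,718; traveler's 20% is $1,143.60. Traveler owes $4,143.60 (running OOP $4,143.60).
#2 ($4,800): deductible met; 20% of $4,800 = $960. Traveler pays $960; OOP now $5,103.60.
#3 ($375): 20% coinsurance on $375 = $75. Traveler owes $75 (running OOP $5,178.60).
#4 ($7,855): deductible met; 20% of $7,855 = $1,571. Traveler owes $1,571 (running OOP $6,749.60).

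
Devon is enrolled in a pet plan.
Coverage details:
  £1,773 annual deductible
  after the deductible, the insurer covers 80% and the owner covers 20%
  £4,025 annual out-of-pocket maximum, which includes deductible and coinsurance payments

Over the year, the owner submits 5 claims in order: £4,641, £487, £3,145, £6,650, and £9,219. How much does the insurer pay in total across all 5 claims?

£20,117

Claim 1 — £4,641: £1,773 finishes the deductible; £2,868 goes to coinsurance; owner's 20% is £573.60. Cost to owner: £2,346.60. OOP to date £2,346.60. Plan pays £4,641 − £2,346.60 = £2,294.40.
Claim 2 — £487: deductible met; 20% of £487 = £97.40. Cost to owner: £97.40. OOP to date £2,444. Plan pays £487 − £97.40 = £389.60.
Claim 3 — £3,145: 20% coinsurance on £3,145 = £629. Owner pays £629; OOP now £3,073. Insurer: £3,145 − £629 = £2,516.
Claim 4 — £6,650: deductible met; 20% of £6,650 = £1,330. Adding that to £3,073 gives £4,403, past the £4,025 cap; owner pays only £4,025 − £3,073 = £952. Insurer: £6,650 − £952 = £5,698.
Claim 5 — £9,219: deductible met; 20% of £9,219 = £1,843.80. That would push OOP to £5,868.80, over the £4,025 cap, so owner pays £4,025 − £4,025 = £0. Insurer: £9,219 − £0 = £9,219.
Insurer total = bills − owner's total = £24,142 − £4,025 = £20,117.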